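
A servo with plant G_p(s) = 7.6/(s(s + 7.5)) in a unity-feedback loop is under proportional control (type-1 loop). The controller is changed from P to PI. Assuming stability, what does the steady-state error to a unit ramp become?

The integrator raises the loop to type 2, so K_v → ∞ and e_ss to a ramp is zero.

0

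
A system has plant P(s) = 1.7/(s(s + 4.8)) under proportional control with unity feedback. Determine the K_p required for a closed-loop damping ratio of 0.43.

Closed-loop characteristic equation: s² + 4.8s + K_p·1.7 = 0.
So ω_n = √(1.7K_p) and 2ζω_n = 4.8, giving ζ = 4.8/(2√(1.7K_p)).
Setting ζ = 0.43: √(1.7K_p) = 4.8/(2·0.43) = 5.581, so K_p = 31.15/1.7 = 18.3.

K_p = 18.3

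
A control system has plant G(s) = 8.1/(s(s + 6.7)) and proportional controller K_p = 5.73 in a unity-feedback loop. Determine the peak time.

The closed-loop denominator s² + 6.7s + 46.41 gives ω_n = √46.41 = 6.813 and ζ = 6.7/(2ω_n) = 0.4917.
Damped frequency ω_d = ω_n√(1−ζ²) = 5.932 rad/s, so peak time T_p = π/ω_d = 0.53 s.

T_p = 0.53 s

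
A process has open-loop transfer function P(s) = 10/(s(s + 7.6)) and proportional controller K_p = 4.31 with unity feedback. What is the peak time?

T_p = 0.587 s

The closed-loop denominator s² + 7.6s + 43.1 gives ω_n = √43.1 = 6.565 and ζ = 7.6/(2ω_n) = 0.5788.
Damped frequency ω_d = ω_n√(1−ζ²) = 5.354 rad/s, so peak time T_p = π/ω_d = 0.587 s.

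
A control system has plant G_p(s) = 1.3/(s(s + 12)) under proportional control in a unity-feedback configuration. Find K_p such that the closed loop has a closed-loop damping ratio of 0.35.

Closed-loop characteristic equation: s² + 12s + K_p·1.3 = 0.
So ω_n = √(1.3K_p) and 2ζω_n = 12, giving ζ = 12/(2√(1.3K_p)).
Setting ζ = 0.35: √(1.3K_p) = 12/(2·0.35) = 17.14, so K_p = 293.9/1.3 = 226.

K_p = 226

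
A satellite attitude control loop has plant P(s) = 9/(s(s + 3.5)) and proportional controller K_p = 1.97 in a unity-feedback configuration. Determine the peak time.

From 1 + K_pP(s) = 0: s² + 3.5s + 17.73 = 0 ⇒ ω_n = 4.211, ζ = 0.4156.
Damped frequency ω_d = ω_n√(1−ζ²) = 3.83 rad/s, so peak time T_p = π/ω_d = 0.82 s.

T_p = 0.82 s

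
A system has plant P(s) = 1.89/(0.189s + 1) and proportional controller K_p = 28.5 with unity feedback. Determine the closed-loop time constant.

Closed loop: T(s) = K_p·P/(1+K_p·P) = 53.86/(0.189s + 1 + 53.86), with pole at s = −(1 + 53.86)/0.189 = −290.3.
Closed-loop time constant τ = 1/290.3 = 0.00344 s.

τ = 0.00344 s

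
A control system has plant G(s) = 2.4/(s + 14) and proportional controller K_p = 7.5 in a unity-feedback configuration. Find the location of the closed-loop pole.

s = -32

Closed-loop transfer function: T(s) = K_p·G(s)/(1 + K_p·G(s)) = 18/(s + 14 + 18) = 18/(s + 32).
The closed-loop pole is at s = −32.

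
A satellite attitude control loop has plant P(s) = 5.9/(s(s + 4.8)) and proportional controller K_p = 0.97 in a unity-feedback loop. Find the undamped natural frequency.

ω_n = 2.39 rad/s

With unity feedback the closed-loop characteristic equation is s² + 4.8s + 0.97·5.9 = s² + 4.8s + 5.723 = 0.
Matching s² + 2ζω_n s + ω_n²: ω_n = √5.723 = 2.392 rad/s and 2ζω_n = 4.8, so ζ = 4.8/(2·2.392) = 1.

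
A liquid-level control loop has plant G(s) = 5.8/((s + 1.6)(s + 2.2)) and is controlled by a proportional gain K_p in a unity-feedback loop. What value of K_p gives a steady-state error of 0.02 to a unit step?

K_p = 29.7

Steady-state error for a unit step on this type-0 loop is 1/(1 + K_p·G(0)).
G(0) = 1.648. Require 1/(1 + K_p·1.648) = 0.02, so 1 + 1.648·K_p = 50.
K_p = (50 − 1)/1.648 = 29.7.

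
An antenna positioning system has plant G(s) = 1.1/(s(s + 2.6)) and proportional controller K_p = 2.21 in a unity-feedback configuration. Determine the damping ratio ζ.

With unity feedback the closed-loop characteristic equation is s² + 2.6s + 2.21·1.1 = s² + 2.6s + 2.431 = 0.
Matching s² + 2ζω_n s + ω_n²: ω_n = √2.431 = 1.559 rad/s and 2ζω_n = 2.6, so ζ = 2.6/(2·1.559) = 0.834.

ζ = 0.834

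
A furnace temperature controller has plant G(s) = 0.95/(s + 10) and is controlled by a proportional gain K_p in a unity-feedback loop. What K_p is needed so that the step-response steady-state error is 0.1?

Steady-state error for a unit step on this type-0 loop is 1/(1 + K_p·G(0)).
G(0) = 0.095. Require 1/(1 + K_p·0.095) = 0.1, so 1 + 0.095·K_p = 10.
K_p = (10 − 1)/0.095 = 94.7.

K_p = 94.7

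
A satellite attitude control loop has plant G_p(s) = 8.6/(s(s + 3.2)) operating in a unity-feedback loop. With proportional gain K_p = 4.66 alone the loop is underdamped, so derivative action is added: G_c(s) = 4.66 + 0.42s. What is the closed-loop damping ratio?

Forward path: (4.66 + 0.42s)·8.6/(s(s+3.2)). The closed-loop characteristic equation is s² + (3.2 + 8.6·0.42)s + 8.6·4.66 = 0.
That is s² + 6.812s + 40.08 = 0, so ω_n = 6.331 rad/s and ζ = 6.812/(2·6.331) = 0.538.

ζ = 0.538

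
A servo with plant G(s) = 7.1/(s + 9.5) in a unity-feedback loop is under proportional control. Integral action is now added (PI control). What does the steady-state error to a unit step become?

Adding integral action puts a pole at s = 0 in the forward path, raising the system type to 1; a type-1 loop has zero steady-state error to a step.

0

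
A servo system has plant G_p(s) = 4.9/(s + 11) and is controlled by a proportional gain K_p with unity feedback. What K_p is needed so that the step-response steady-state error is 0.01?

The loop is type 0, so e_ss(step) = 1/(1 + K_pos) with K_pos = K_p·G_p(0).
G_p(0) = 0.4455. Require 1/(1 + K_p·0.4455) = 0.01, so 1 + 0.4455·K_p = 100.
K_p = (100 − 1)/0.4455 = 222.

K_p = 222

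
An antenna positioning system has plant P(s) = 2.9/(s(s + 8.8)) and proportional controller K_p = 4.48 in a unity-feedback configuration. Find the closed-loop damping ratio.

The closed-loop denominator is s(s+8.8) + 4.48·2.9 = s² + 8.8s + 12.99.
So ω_n² = 12.99 ⇒ ω_n = 3.604 rad/s, and ζ = 8.8/(2ω_n) = 1.22.

ζ = 1.22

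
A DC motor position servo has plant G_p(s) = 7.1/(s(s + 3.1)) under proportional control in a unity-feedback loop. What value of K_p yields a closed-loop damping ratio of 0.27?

Closed-loop characteristic equation: s² + 3.1s + K_p·7.1 = 0.
So ω_n = √(7.1K_p) and 2ζω_n = 3.1, giving ζ = 3.1/(2√(7.1K_p)).
Setting ζ = 0.27: √(7.1K_p) = 3.1/(2·0.27) = 5.741, so K_p = 32.96/7.1 = 4.64.

K_p = 4.64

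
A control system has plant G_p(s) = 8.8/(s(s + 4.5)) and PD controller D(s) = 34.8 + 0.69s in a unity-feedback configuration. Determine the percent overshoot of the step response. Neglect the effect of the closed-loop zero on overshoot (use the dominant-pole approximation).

Forward path: (34.8 + 0.69s)·8.8/(s(s+4.5)). The closed-loop characteristic equation is s² + (4.5 + 8.8·0.69)s + 8.8·34.8 = 0.
That is s² + 10.57s + 306.2 = 0, so ω_n = 17.5 rad/s and ζ = 10.57/(2·17.5) = 0.3021.
%OS = 100·exp(−πζ/√(1−ζ²)) = 37%.

37%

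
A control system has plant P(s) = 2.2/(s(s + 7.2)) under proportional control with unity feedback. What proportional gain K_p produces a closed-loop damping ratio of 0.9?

Closed-loop characteristic equation: s² + 7.2s + K_p·2.2 = 0.
So ω_n = √(2.2K_p) and 2ζω_n = 7.2, giving ζ = 7.2/(2√(2.2K_p)).
Setting ζ = 0.9: √(2.2K_p) = 7.2/(2·0.9) = 4, so K_p = 16/2.2 = 7.27.

K_p = 7.27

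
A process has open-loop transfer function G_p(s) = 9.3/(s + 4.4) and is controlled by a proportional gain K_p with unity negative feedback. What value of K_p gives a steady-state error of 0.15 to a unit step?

The loop is type 0, so e_ss(step) = 1/(1 + K_pos) with K_pos = K_p·G_p(0).
G_p(0) = 2.114. Require 1/(1 + K_p·2.114) = 0.15, so 1 + 2.114·K_p = 6.667.
K_p = (6.667 − 1)/2.114 = 2.68.

K_p = 2.68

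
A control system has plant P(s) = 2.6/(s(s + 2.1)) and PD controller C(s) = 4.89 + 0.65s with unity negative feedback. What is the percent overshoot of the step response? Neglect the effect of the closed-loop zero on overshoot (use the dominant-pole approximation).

Forward path: (4.89 + 0.65s)·2.6/(s(s+2.1)). The closed-loop characteristic equation is s² + (2.1 + 2.6·0.65)s + 2.6·4.89 = 0.
That is s² + 3.79s + 12.71 = 0, so ω_n = 3.566 rad/s and ζ = 3.79/(2·3.566) = 0.5315.
%OS = 100·exp(−πζ/√(1−ζ²)) = 13.9%.

13.9%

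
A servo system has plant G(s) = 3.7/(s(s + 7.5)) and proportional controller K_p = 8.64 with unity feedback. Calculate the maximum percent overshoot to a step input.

6.18%

The closed-loop denominator s² + 7.5s + 31.97 gives ω_n = √31.97 = 5.654 and ζ = 7.5/(2ω_n) = 0.6632.
%OS = 100·exp(−πζ/√(1−ζ²)) = 100·exp(−π·0.6632/√0.5601) = 6.18%.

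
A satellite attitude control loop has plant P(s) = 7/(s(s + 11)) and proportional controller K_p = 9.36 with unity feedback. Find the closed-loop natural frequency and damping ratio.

ω_n = 8.09 rad/s, ζ = 0.679

With unity feedback the closed-loop characteristic equation is s² + 11s + 9.36·7 = s² + 11s + 65.52 = 0.
Matching s² + 2ζω_n s + ω_n²: ω_n = √65.52 = 8.094 rad/s and 2ζω_n = 11, so ζ = 11/(2·8.094) = 0.679.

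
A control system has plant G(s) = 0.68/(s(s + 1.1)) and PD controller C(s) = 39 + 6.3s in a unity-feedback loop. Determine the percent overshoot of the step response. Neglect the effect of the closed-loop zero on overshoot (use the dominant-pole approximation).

Forward path: (39 + 6.3s)·0.68/(s(s+1.1)). The closed-loop characteristic equation is s² + (1.1 + 0.68·6.3)s + 0.68·39 = 0.
That is s² + 5.384s + 26.52 = 0, so ω_n = 5.15 rad/s and ζ = 5.384/(2·5.15) = 0.5227.
%OS = 100·exp(−πζ/√(1−ζ²)) = 14.6%.

14.6%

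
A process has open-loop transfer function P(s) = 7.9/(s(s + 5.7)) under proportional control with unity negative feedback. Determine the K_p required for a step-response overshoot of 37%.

K_p = 11.3

From %OS = 100·exp(−πζ/√(1−ζ²)) = 37%, ζ = −ln(0.37)/√(π²+ln²(0.37)) = 0.3017.
Characteristic equation s² + 5.7s + 7.9K_p = 0 gives ζ = 5.7/(2√(7.9K_p)).
Setting ζ = 0.3017: √(7.9K_p) = 5.7/(2·0.3017) = 9.446, so K_p = 89.22/7.9 = 11.3.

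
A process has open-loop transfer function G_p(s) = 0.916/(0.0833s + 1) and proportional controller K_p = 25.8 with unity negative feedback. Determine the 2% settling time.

Closed loop: T(s) = K_p·G_p/(1+K_p·G_p) = 23.63/(0.0833s + 1 + 23.63), with pole at s = −(1 + 23.63)/0.0833 = −295.7.
τ = 1/295.7 = 0.003382 s, so 2% settling time ≈ 4τ = 0.0135 s.

T_s ≈ 0.0135 s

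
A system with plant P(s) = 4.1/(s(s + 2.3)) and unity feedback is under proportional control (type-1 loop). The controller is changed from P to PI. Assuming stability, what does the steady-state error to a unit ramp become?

The integrator raises the loop to type 2, so K_v → ∞ and e_ss to a ramp is zero.

0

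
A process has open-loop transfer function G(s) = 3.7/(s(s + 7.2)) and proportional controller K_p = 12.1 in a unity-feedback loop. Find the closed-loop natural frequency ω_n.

ω_n = 6.69 rad/s

1 + K_p·G(s) = 0 gives s² + 7.2s + 44.77 = 0.
Matching s² + 2ζω_n s + ω_n²: ω_n = √44.77 = 6.691 rad/s and 2ζω_n = 7.2, so ζ = 7.2/(2·6.691) = 0.538.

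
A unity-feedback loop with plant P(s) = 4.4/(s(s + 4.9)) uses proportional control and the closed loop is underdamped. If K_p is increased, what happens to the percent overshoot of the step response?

ζ = 4.9/(2√(4.4K_p)) decreases as K_p grows; lower damping means more overshoot.

increase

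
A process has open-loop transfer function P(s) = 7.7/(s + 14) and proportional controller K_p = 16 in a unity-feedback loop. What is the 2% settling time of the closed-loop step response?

T_s ≈ 0.0292 s

Closed-loop transfer function: T(s) = K_p·P(s)/(1 + K_p·P(s)) = 123.2/(s + 14 + 123.2) = 123.2/(s + 137.2).
Time constant τ = 1/137.2 = 0.007289 s, so the 2% settling time is about 4τ = 0.0292 s.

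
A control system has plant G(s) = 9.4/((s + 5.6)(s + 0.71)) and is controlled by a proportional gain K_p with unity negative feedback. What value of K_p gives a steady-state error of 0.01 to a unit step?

Steady-state error for a unit step on this type-0 loop is 1/(1 + K_p·G(0)).
G(0) = 2.364. Require 1/(1 + K_p·2.364) = 0.01, so 1 + 2.364·K_p = 100.
K_p = (100 − 1)/2.364 = 41.9.

K_p = 41.9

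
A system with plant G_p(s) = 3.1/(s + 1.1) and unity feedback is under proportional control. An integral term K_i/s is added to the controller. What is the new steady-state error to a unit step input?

0

Adding integral action puts a pole at s = 0 in the forward path, raising the system type to 1; a type-1 loop has zero steady-state error to a step.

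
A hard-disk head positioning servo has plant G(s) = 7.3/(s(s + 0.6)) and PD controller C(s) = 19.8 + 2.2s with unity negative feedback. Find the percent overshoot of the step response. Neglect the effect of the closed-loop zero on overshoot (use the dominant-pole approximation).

4.89%

Forward path: (19.8 + 2.2s)·7.3/(s(s+0.6)). The closed-loop characteristic equation is s² + (0.6 + 7.3·2.2)s + 7.3·19.8 = 0.
That is s² + 16.66s + 144.5 = 0, so ω_n = 12.02 rad/s and ζ = 16.66/(2·12.02) = 0.6929.
%OS = 100·exp(−πζ/√(1−ζ²)) = 4.89%.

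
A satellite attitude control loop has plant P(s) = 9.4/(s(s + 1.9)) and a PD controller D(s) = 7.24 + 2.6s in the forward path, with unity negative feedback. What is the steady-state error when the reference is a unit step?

The open loop D(s)P(s) has a pole at the origin (type 1), so the static position error constant is infinite and e_ss = 1/(1+∞) = 0.

0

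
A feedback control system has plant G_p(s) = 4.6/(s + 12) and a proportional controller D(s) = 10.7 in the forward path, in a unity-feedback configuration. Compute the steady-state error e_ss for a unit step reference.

0.196

The loop is type 0. Static position error constant K_pos = D(0)·G_p(0) = 10.7·0.3833 = 4.102.
Steady-state error to a unit step: e_ss = 1/(1+K_pos) = 1/5.102 = 0.196.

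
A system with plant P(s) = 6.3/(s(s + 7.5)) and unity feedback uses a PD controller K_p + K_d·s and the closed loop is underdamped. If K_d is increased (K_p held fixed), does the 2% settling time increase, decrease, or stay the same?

decrease

Characteristic equation s² + (7.5 + 6.3K_d)s + 6.3K_p = 0: raising K_d increases ζω_n = (7.5+6.3K_d)/2 while the loop stays underdamped, so T_s ≈ 4/(ζω_n) decreases.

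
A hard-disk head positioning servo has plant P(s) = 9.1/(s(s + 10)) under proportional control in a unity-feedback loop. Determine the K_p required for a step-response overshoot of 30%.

K_p = 21.5

From %OS = 100·exp(−πζ/√(1−ζ²)) = 30%, ζ = −ln(0.3)/√(π²+ln²(0.3)) = 0.3579.
Characteristic equation s² + 10s + 9.1K_p = 0 gives ζ = 10/(2√(9.1K_p)).
Setting ζ = 0.3579: √(9.1K_p) = 10/(2·0.3579) = 13.97, so K_p = 195.2/9.1 = 21.5.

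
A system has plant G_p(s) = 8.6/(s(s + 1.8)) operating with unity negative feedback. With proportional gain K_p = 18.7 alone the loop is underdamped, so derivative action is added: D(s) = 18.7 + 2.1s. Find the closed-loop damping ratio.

ζ = 0.783

Forward path: (18.7 + 2.1s)·8.6/(s(s+1.8)). The closed-loop characteristic equation is s² + (1.8 + 8.6·2.1)s + 8.6·18.7 = 0.
That is s² + 19.86s + 160.8 = 0, so ω_n = 12.68 rad/s and ζ = 19.86/(2·12.68) = 0.783.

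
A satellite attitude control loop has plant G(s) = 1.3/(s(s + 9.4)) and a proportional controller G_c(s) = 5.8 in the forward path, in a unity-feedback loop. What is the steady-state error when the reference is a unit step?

The open loop G_c(s)G(s) has a pole at the origin (type 1), so the static position error constant is infinite and e_ss = 1/(1+∞) = 0.

0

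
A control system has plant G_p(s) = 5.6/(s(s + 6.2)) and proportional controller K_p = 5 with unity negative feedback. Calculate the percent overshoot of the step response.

Closed-loop characteristic equation: s² + 6.2s + 28 = 0, so ω_n = 5.292 rad/s and ζ = 6.2/(2·5.292) = 0.5858.
%OS = 100·exp(−πζ/√(1−ζ²)) = 100·exp(−π·0.5858/√0.6568) = 10.3%.

10.3%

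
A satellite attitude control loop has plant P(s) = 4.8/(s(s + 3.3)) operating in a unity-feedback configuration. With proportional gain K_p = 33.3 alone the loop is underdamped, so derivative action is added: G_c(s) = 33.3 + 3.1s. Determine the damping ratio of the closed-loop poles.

Forward path: (33.3 + 3.1s)·4.8/(s(s+3.3)). The closed-loop characteristic equation is s² + (3.3 + 4.8·3.1)s + 4.8·33.3 = 0.
That is s² + 18.18s + 159.8 = 0, so ω_n = 12.64 rad/s and ζ = 18.18/(2·12.64) = 0.719.

ζ = 0.719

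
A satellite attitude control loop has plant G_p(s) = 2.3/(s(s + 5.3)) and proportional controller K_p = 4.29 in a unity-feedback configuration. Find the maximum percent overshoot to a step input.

0.718%

Closed-loop characteristic equation: s² + 5.3s + 9.867 = 0, so ω_n = 3.141 rad/s and ζ = 5.3/(2·3.141) = 0.8436.
%OS = 100·exp(−πζ/√(1−ζ²)) = 100·exp(−π·0.8436/√0.2883) = 0.718%.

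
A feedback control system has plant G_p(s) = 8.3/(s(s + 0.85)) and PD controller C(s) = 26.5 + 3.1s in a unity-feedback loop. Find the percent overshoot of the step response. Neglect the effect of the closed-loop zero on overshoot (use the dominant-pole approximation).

Forward path: (26.5 + 3.1s)·8.3/(s(s+0.85)). The closed-loop characteristic equation is s² + (0.85 + 8.3·3.1)s + 8.3·26.5 = 0.
That is s² + 26.58s + 220 = 0, so ω_n = 14.83 rad/s and ζ = 26.58/(2·14.83) = 0.8961.
%OS = 100·exp(−πζ/√(1−ζ²)) = 0.176%.

0.176%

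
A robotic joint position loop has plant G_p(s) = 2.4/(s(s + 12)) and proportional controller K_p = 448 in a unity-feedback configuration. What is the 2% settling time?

The closed-loop denominator s² + 12s + 1075 gives ω_n = √1075 = 32.79 and ζ = 12/(2ω_n) = 0.183.
2% settling time T_s ≈ 4/(ζω_n) = 4/6 = 0.667 s.

T_s ≈ 0.667 s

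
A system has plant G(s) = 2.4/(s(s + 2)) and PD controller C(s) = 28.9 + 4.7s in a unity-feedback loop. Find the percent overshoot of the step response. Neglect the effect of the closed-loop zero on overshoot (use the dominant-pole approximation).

1.58%

Forward path: (28.9 + 4.7s)·2.4/(s(s+2)). The closed-loop characteristic equation is s² + (2 + 2.4·4.7)s + 2.4·28.9 = 0.
That is s² + 13.28s + 69.36 = 0, so ω_n = 8.328 rad/s and ζ = 13.28/(2·8.328) = 0.7973.
%OS = 100·exp(−πζ/√(1−ζ²)) = 1.58%.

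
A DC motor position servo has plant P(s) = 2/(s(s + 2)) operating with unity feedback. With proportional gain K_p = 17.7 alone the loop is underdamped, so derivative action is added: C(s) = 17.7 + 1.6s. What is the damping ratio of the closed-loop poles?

Forward path: (17.7 + 1.6s)·2/(s(s+2)). The closed-loop characteristic equation is s² + (2 + 2·1.6)s + 2·17.7 = 0.
That is s² + 5.2s + 35.4 = 0, so ω_n = 5.95 rad/s and ζ = 5.2/(2·5.95) = 0.437.

ζ = 0.437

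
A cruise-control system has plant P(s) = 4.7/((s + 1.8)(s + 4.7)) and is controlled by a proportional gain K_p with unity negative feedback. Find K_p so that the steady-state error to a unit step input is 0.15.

K_p = 10.2

The loop is type 0, so e_ss(step) = 1/(1 + K_pos) with K_pos = K_p·P(0).
P(0) = 0.5556. Require 1/(1 + K_p·0.5556) = 0.15, so 1 + 0.5556·K_p = 6.667.
K_p = (6.667 − 1)/0.5556 = 10.2.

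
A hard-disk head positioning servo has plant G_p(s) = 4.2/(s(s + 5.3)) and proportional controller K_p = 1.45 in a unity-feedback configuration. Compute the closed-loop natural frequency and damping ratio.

ω_n = 2.47 rad/s, ζ = 1.07

1 + K_p·G_p(s) = 0 gives s² + 5.3s + 6.09 = 0.
Matching s² + 2ζω_n s + ω_n²: ω_n = √6.09 = 2.468 rad/s and 2ζω_n = 5.3, so ζ = 5.3/(2·2.468) = 1.07.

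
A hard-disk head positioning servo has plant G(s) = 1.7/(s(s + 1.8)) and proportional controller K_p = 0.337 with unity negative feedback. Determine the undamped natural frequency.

With unity feedback the closed-loop characteristic equation is s² + 1.8s + 0.337·1.7 = s² + 1.8s + 0.5729 = 0.
Matching s² + 2ζω_n s + ω_n²: ω_n = √0.5729 = 0.7569 rad/s and 2ζω_n = 1.8, so ζ = 1.8/(2·0.7569) = 1.19.

ω_n = 0.757 rad/s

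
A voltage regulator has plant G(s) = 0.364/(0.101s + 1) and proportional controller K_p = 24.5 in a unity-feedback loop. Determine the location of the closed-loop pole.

s = -98.2

Closed loop: T(s) = K_p·G/(1+K_p·G) = 8.918/(0.101s + 1 + 8.918), with pole at s = −(1 + 8.918)/0.101 = −98.2.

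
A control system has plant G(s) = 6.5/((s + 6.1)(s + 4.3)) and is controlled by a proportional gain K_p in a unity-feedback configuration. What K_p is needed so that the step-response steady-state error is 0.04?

Steady-state error for a unit step on this type-0 loop is 1/(1 + K_p·G(0)).
G(0) = 0.2478. Require 1/(1 + K_p·0.2478) = 0.04, so 1 + 0.2478·K_p = 25.
K_p = (25 − 1)/0.2478 = 96.8.

K_p = 96.8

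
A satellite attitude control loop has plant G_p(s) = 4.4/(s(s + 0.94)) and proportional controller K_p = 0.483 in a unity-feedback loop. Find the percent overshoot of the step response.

From 1 + K_pG_p(s) = 0: s² + 0.94s + 2.125 = 0 ⇒ ω_n = 1.458, ζ = 0.3224.
%OS = 100·exp(−πζ/√(1−ζ²)) = 100·exp(−π·0.3224/√0.8961) = 34.3%.

34.3%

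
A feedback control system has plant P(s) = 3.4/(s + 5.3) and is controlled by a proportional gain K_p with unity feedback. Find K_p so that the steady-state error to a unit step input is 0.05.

The loop is type 0, so e_ss(step) = 1/(1 + K_pos) with K_pos = K_p·P(0).
P(0) = 0.6415. Require 1/(1 + K_p·0.6415) = 0.05, so 1 + 0.6415·K_p = 20.
K_p = (20 − 1)/0.6415 = 29.6.

K_p = 29.6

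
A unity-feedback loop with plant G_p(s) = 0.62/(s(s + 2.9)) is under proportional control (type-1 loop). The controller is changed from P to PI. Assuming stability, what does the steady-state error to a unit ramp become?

The integrator raises the loop to type 2, so K_v → ∞ and e_ss to a ramp is zero.

0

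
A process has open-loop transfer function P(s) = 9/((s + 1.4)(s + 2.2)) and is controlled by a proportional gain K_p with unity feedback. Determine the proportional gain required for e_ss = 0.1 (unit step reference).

K_p = 3.08

For a type-0 loop with proportional control, e_ss = 1/(1 + K_p·P(0)).
P(0) = 2.922. Require 1/(1 + K_p·2.922) = 0.1, so 1 + 2.922·K_p = 10.
K_p = (10 − 1)/2.922 = 3.08.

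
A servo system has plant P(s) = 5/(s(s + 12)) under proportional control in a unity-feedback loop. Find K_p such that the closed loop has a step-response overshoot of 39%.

From %OS = 100·exp(−πζ/√(1−ζ²)) = 39%, ζ = −ln(0.39)/√(π²+ln²(0.39)) = 0.2871.
Characteristic equation s² + 12s + 5K_p = 0 gives ζ = 12/(2√(5K_p)).
Setting ζ = 0.2871: √(5K_p) = 12/(2·0.2871) = 20.9, so K_p = 436.7/5 = 87.3.

K_p = 87.3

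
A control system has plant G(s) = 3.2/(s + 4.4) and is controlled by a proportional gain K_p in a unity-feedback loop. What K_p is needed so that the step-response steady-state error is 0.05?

K_p = 26.1

Steady-state error for a unit step on this type-0 loop is 1/(1 + K_p·G(0)).
G(0) = 0.7273. Require 1/(1 + K_p·0.7273) = 0.05, so 1 + 0.7273·K_p = 20.
K_p = (20 − 1)/0.7273 = 26.1.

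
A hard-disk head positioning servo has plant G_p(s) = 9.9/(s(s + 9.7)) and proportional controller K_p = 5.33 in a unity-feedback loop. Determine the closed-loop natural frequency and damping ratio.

ω_n = 7.26 rad/s, ζ = 0.668

1 + K_p·G_p(s) = 0 gives s² + 9.7s + 52.77 = 0.
Matching s² + 2ζω_n s + ω_n²: ω_n = √52.77 = 7.264 rad/s and 2ζω_n = 9.7, so ζ = 9.7/(2·7.264) = 0.668.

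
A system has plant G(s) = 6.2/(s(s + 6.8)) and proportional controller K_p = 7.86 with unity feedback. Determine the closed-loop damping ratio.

ζ = 0.487

1 + K_p·G(s) = 0 gives s² + 6.8s + 48.73 = 0.
Matching s² + 2ζω_n s + ω_n²: ω_n = √48.73 = 6.981 rad/s and 2ζω_n = 6.8, so ζ = 6.8/(2·6.981) = 0.487.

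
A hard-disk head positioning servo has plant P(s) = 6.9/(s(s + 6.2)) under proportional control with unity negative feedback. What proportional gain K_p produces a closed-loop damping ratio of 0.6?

Closed-loop characteristic equation: s² + 6.2s + K_p·6.9 = 0.
So ω_n = √(6.9K_p) and 2ζω_n = 6.2, giving ζ = 6.2/(2√(6.9K_p)).
Setting ζ = 0.6: √(6.9K_p) = 6.2/(2·0.6) = 5.167, so K_p = 26.69/6.9 = 3.87.

K_p = 3.87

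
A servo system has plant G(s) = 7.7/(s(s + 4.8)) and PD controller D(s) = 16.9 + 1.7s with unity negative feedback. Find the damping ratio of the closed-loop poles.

ζ = 0.784

Forward path: (16.9 + 1.7s)·7.7/(s(s+4.8)). The closed-loop characteristic equation is s² + (4.8 + 7.7·1.7)s + 7.7·16.9 = 0.
That is s² + 17.89s + 130.1 = 0, so ω_n = 11.41 rad/s and ζ = 17.89/(2·11.41) = 0.7841.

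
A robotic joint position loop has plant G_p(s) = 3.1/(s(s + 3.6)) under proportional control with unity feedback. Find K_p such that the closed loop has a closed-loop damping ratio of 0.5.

Closed-loop characteristic equation: s² + 3.6s + K_p·3.1 = 0.
So ω_n = √(3.1K_p) and 2ζω_n = 3.6, giving ζ = 3.6/(2√(3.1K_p)).
Setting ζ = 0.5: √(3.1K_p) = 3.6/(2·0.5) = 3.6, so K_p = 12.96/3.1 = 4.18.

K_p = 4.18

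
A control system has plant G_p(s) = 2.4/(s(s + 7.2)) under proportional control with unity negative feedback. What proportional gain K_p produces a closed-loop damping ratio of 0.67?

K_p = 12

Closed-loop characteristic equation: s² + 7.2s + K_p·2.4 = 0.
So ω_n = √(2.4K_p) and 2ζω_n = 7.2, giving ζ = 7.2/(2√(2.4K_p)).
Setting ζ = 0.67: √(2.4K_p) = 7.2/(2·0.67) = 5.373, so K_p = 28.87/2.4 = 12.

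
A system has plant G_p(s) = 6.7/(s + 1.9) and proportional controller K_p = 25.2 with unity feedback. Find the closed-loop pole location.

Closed-loop transfer function: T(s) = K_p·G_p(s)/(1 + K_p·G_p(s)) = 168.8/(s + 1.9 + 168.8) = 168.8/(s + 170.7).
The closed-loop pole is at s = −170.7.

s = -170.7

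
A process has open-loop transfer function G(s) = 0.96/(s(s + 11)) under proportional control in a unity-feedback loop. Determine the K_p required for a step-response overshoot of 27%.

K_p = 213

From %OS = 100·exp(−πζ/√(1−ζ²)) = 27%, ζ = −ln(0.27)/√(π²+ln²(0.27)) = 0.3847.
Characteristic equation s² + 11s + 0.96K_p = 0 gives ζ = 11/(2√(0.96K_p)).
Setting ζ = 0.3847: √(0.96K_p) = 11/(2·0.3847) = 14.3, so K_p = 204.4/0.96 = 213.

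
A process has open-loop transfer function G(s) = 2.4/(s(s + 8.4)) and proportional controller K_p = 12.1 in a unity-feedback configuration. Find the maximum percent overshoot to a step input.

The closed-loop denominator s² + 8.4s + 29.04 gives ω_n = √29.04 = 5.389 and ζ = 8.4/(2ω_n) = 0.7794.
%OS = 100·exp(−πζ/√(1−ζ²)) = 100·exp(−π·0.7794/√0.3926) = 2.01%.

2.01%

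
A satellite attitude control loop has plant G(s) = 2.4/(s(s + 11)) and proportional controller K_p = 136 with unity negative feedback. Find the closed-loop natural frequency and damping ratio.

The closed-loop denominator is s(s+11) + 136·2.4 = s² + 11s + 326.4.
Matching s² + 2ζω_n s + ω_n²: ω_n = √326.4 = 18.07 rad/s and 2ζω_n = 11, so ζ = 11/(2·18.07) = 0.304.

ω_n = 18.1 rad/s, ζ = 0.304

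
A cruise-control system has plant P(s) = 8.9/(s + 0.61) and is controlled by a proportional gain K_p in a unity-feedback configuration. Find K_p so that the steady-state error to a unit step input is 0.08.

K_p = 0.788

For a type-0 loop with proportional control, e_ss = 1/(1 + K_p·P(0)).
P(0) = 14.59. Require 1/(1 + K_p·14.59) = 0.08, so 1 + 14.59·K_p = 12.5.
K_p = (12.5 − 1)/14.59 = 0.788.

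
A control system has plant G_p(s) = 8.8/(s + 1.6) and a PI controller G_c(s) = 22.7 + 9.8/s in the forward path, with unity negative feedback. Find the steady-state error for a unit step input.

0

The open loop G_c(s)G_p(s) has a pole at the origin (type 1), so the static position error constant is infinite and e_ss = 1/(1+∞) = 0.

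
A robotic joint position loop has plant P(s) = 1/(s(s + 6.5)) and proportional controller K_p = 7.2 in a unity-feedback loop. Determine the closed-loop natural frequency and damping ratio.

ω_n = 2.68 rad/s, ζ = 1.21

1 + K_p·P(s) = 0 gives s² + 6.5s + 7.2 = 0.
So ω_n² = 7.2 ⇒ ω_n = 2.683 rad/s, and ζ = 6.5/(2ω_n) = 1.21.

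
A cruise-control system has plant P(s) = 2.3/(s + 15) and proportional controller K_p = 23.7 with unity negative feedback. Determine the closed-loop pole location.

Closed-loop transfer function: T(s) = K_p·P(s)/(1 + K_p·P(s)) = 54.51/(s + 15 + 54.51) = 54.51/(s + 69.51).
The closed-loop pole is at s = −69.51.

s = -69.51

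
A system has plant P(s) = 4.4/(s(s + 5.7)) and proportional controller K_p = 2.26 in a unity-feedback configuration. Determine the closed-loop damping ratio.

1 + K_p·P(s) = 0 gives s² + 5.7s + 9.944 = 0.
So ω_n² = 9.944 ⇒ ω_n = 3.153 rad/s, and ζ = 5.7/(2ω_n) = 0.904.

ζ = 0.904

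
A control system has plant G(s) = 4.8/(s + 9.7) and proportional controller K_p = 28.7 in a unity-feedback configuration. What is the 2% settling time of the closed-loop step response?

T_s ≈ 0.0271 s

Closed-loop transfer function: T(s) = K_p·G(s)/(1 + K_p·G(s)) = 137.8/(s + 9.7 + 137.8) = 137.8/(s + 147.5).
Time constant τ = 1/147.5 = 0.006782 s, so the 2% settling time is about 4τ = 0.0271 s.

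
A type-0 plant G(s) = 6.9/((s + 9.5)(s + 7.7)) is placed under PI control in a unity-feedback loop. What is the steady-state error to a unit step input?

The PI controller's integrator makes the forward path type 1, so e_ss to a step is zero.

0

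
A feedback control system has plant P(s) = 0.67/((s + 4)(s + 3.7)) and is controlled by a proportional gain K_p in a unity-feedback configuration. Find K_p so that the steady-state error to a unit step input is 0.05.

Steady-state error for a unit step on this type-0 loop is 1/(1 + K_p·P(0)).
P(0) = 0.04527. Require 1/(1 + K_p·0.04527) = 0.05, so 1 + 0.04527·K_p = 20.
K_p = (20 − 1)/0.04527 = 420.

K_p = 420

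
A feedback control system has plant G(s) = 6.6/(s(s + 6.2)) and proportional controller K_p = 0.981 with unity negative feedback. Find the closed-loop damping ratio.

1 + K_p·G(s) = 0 gives s² + 6.2s + 6.475 = 0.
So ω_n² = 6.475 ⇒ ω_n = 2.545 rad/s, and ζ = 6.2/(2ω_n) = 1.22.

ζ = 1.22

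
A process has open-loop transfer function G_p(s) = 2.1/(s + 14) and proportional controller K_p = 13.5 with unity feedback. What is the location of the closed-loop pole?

s = -42.35

Closed-loop transfer function: T(s) = K_p·G_p(s)/(1 + K_p·G_p(s)) = 28.35/(s + 14 + 28.35) = 28.35/(s + 42.35).
The closed-loop pole is at s = −42.35.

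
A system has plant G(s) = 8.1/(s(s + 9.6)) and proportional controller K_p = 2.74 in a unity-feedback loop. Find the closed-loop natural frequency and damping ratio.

ω_n = 4.71 rad/s, ζ = 1.02

With unity feedback the closed-loop characteristic equation is s² + 9.6s + 2.74·8.1 = s² + 9.6s + 22.19 = 0.
Matching s² + 2ζω_n s + ω_n²: ω_n = √22.19 = 4.711 rad/s and 2ζω_n = 9.6, so ζ = 9.6/(2·4.711) = 1.02.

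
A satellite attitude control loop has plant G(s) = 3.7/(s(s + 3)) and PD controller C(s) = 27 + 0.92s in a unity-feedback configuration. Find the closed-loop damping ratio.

ζ = 0.32

Forward path: (27 + 0.92s)·3.7/(s(s+3)). The closed-loop characteristic equation is s² + (3 + 3.7·0.92)s + 3.7·27 = 0.
That is s² + 6.404s + 99.9 = 0, so ω_n = 9.995 rad/s and ζ = 6.404/(2·9.995) = 0.3204.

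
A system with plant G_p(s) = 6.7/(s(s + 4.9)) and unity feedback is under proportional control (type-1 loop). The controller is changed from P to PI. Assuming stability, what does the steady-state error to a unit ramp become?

0

The integrator raises the loop to type 2, so K_v → ∞ and e_ss to a ramp is zero.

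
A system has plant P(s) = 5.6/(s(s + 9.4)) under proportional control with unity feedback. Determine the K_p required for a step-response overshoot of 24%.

K_p = 23.1

From %OS = 100·exp(−πζ/√(1−ζ²)) = 24%, ζ = −ln(0.24)/√(π²+ln²(0.24)) = 0.4136.
Characteristic equation s² + 9.4s + 5.6K_p = 0 gives ζ = 9.4/(2√(5.6K_p)).
Setting ζ = 0.4136: √(5.6K_p) = 9.4/(2·0.4136) = 11.36, so K_p = 129.1/5.6 = 23.1.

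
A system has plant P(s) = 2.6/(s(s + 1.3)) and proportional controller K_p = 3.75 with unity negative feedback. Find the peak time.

T_p = 1.03 s

From 1 + K_pP(s) = 0: s² + 1.3s + 9.75 = 0 ⇒ ω_n = 3.122, ζ = 0.2082.
Damped frequency ω_d = ω_n√(1−ζ²) = 3.054 rad/s, so peak time T_p = π/ω_d = 1.03 s.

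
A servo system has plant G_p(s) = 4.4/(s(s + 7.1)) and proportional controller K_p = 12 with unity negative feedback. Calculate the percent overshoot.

The closed-loop denominator s² + 7.1s + 52.8 gives ω_n = √52.8 = 7.266 and ζ = 7.1/(2ω_n) = 0.4886.
%OS = 100·exp(−πζ/√(1−ζ²)) = 100·exp(−π·0.4886/√0.7613) = 17.2%.

17.2%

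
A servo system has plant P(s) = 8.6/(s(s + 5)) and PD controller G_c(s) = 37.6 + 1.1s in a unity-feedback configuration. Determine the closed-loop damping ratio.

ζ = 0.402

Forward path: (37.6 + 1.1s)·8.6/(s(s+5)). The closed-loop characteristic equation is s² + (5 + 8.6·1.1)s + 8.6·37.6 = 0.
That is s² + 14.46s + 323.4 = 0, so ω_n = 17.98 rad/s and ζ = 14.46/(2·17.98) = 0.4021.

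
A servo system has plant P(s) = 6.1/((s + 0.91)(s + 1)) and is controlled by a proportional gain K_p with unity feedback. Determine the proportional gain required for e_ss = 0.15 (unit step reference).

For a type-0 loop with proportional control, e_ss = 1/(1 + K_p·P(0)).
P(0) = 6.703. Require 1/(1 + K_p·6.703) = 0.15, so 1 + 6.703·K_p = 6.667.
K_p = (6.667 − 1)/6.703 = 0.845.

K_p = 0.845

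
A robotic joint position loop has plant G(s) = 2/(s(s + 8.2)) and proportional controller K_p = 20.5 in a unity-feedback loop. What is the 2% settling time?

Closed-loop characteristic equation: s² + 8.2s + 41 = 0, so ω_n = 6.403 rad/s and ζ = 8.2/(2·6.403) = 0.6403.
2% settling time T_s ≈ 4/(ζω_n) = 4/4.1 = 0.976 s.

T_s ≈ 0.976 s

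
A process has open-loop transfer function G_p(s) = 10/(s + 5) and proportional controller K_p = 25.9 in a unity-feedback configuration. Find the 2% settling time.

T_s ≈ 0.0152 s

Closed-loop transfer function: T(s) = K_p·G_p(s)/(1 + K_p·G_p(s)) = 259/(s + 5 + 259) = 259/(s + 264).
Time constant τ = 1/264 = 0.003788 s, so the 2% settling time is about 4τ = 0.0152 s.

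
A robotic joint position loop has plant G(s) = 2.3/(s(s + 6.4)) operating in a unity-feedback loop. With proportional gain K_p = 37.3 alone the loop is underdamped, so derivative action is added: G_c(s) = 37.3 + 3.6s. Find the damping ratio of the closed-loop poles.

ζ = 0.792

Forward path: (37.3 + 3.6s)·2.3/(s(s+6.4)). The closed-loop characteristic equation is s² + (6.4 + 2.3·3.6)s + 2.3·37.3 = 0.
That is s² + 14.68s + 85.79 = 0, so ω_n = 9.262 rad/s and ζ = 14.68/(2·9.262) = 0.7925.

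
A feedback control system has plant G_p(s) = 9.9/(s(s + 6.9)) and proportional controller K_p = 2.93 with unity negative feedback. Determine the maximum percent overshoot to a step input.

The closed-loop denominator s² + 6.9s + 29.01 gives ω_n = √29.01 = 5.386 and ζ = 6.9/(2ω_n) = 0.6406.
%OS = 100·exp(−πζ/√(1−ζ²)) = 100·exp(−π·0.6406/√0.5897) = 7.28%.

7.28%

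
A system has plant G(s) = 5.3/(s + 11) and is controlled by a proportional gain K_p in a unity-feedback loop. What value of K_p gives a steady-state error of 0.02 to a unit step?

Steady-state error for a unit step on this type-0 loop is 1/(1 + K_p·G(0)).
G(0) = 0.4818. Require 1/(1 + K_p·0.4818) = 0.02, so 1 + 0.4818·K_p = 50.
K_p = (50 − 1)/0.4818 = 102.

K_p = 102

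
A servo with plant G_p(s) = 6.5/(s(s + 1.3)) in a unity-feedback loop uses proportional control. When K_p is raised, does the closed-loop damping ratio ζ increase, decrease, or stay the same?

ζ = 1.3/(2√(6.5K_p)); increasing K_p raises the denominator, so ζ falls.

decrease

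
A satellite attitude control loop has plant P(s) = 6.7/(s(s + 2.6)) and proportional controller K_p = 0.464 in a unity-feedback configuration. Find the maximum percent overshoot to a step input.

3.24%

The closed-loop denominator s² + 2.6s + 3.109 gives ω_n = √3.109 = 1.763 and ζ = 2.6/(2ω_n) = 0.7373.
%OS = 100·exp(−πζ/√(1−ζ²)) = 100·exp(−π·0.7373/√0.4564) = 3.24%.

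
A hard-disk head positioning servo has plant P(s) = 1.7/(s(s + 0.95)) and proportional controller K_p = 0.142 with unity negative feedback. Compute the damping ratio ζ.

The closed-loop denominator is s(s+0.95) + 0.142·1.7 = s² + 0.95s + 0.2414.
So ω_n² = 0.2414 ⇒ ω_n = 0.4913 rad/s, and ζ = 0.95/(2ω_n) = 0.967.

ζ = 0.967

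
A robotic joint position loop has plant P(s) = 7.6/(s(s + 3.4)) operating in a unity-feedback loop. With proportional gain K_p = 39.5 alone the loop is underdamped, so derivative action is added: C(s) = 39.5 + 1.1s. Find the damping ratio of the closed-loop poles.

ζ = 0.339

Forward path: (39.5 + 1.1s)·7.6/(s(s+3.4)). The closed-loop characteristic equation is s² + (3.4 + 7.6·1.1)s + 7.6·39.5 = 0.
That is s² + 11.76s + 300.2 = 0, so ω_n = 17.33 rad/s and ζ = 11.76/(2·17.33) = 0.3394.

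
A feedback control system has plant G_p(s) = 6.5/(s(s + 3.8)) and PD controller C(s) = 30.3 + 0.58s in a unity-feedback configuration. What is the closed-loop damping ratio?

Forward path: (30.3 + 0.58s)·6.5/(s(s+3.8)). The closed-loop characteristic equation is s² + (3.8 + 6.5·0.58)s + 6.5·30.3 = 0.
That is s² + 7.57s + 197 = 0, so ω_n = 14.03 rad/s and ζ = 7.57/(2·14.03) = 0.2697.

ζ = 0.27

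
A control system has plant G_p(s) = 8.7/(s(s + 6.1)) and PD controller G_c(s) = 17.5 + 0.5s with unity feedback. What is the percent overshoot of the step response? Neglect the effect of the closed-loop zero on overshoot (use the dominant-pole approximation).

23%

Forward path: (17.5 + 0.5s)·8.7/(s(s+6.1)). The closed-loop characteristic equation is s² + (6.1 + 8.7·0.5)s + 8.7·17.5 = 0.
That is s² + 10.45s + 152.2 = 0, so ω_n = 12.34 rad/s and ζ = 10.45/(2·12.34) = 0.4235.
%OS = 100·exp(−πζ/√(1−ζ²)) = 23%.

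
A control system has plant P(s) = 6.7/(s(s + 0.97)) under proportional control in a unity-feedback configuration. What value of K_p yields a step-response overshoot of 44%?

K_p = 0.549

From %OS = 100·exp(−πζ/√(1−ζ²)) = 44%, ζ = −ln(0.44)/√(π²+ln²(0.44)) = 0.2528.
Characteristic equation s² + 0.97s + 6.7K_p = 0 gives ζ = 0.97/(2√(6.7K_p)).
Setting ζ = 0.2528: √(6.7K_p) = 0.97/(2·0.2528) = 1.918, so K_p = 3.68/6.7 = 0.549.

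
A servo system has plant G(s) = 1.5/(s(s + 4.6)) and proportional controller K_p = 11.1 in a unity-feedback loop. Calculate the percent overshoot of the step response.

The closed-loop denominator s² + 4.6s + 16.65 gives ω_n = √16.65 = 4.08 and ζ = 4.6/(2ω_n) = 0.5637.
%OS = 100·exp(−πζ/√(1−ζ²)) = 100·exp(−π·0.5637/√0.6823) = 11.7%.

11.7%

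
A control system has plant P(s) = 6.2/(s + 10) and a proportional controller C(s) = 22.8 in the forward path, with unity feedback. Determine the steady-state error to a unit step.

The loop is type 0. Static position error constant K_pos = C(0)·P(0) = 22.8·0.62 = 14.14.
Steady-state error to a unit step: e_ss = 1/(1+K_pos) = 1/15.14 = 0.0661.

0.0661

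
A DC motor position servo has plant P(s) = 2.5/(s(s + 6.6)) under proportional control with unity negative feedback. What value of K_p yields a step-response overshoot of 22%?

K_p = 23.1

From %OS = 100·exp(−πζ/√(1−ζ²)) = 22%, ζ = −ln(0.22)/√(π²+ln²(0.22)) = 0.4342.
Characteristic equation s² + 6.6s + 2.5K_p = 0 gives ζ = 6.6/(2√(2.5K_p)).
Setting ζ = 0.4342: √(2.5K_p) = 6.6/(2·0.4342) = 7.601, so K_p = 57.77/2.5 = 23.1.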